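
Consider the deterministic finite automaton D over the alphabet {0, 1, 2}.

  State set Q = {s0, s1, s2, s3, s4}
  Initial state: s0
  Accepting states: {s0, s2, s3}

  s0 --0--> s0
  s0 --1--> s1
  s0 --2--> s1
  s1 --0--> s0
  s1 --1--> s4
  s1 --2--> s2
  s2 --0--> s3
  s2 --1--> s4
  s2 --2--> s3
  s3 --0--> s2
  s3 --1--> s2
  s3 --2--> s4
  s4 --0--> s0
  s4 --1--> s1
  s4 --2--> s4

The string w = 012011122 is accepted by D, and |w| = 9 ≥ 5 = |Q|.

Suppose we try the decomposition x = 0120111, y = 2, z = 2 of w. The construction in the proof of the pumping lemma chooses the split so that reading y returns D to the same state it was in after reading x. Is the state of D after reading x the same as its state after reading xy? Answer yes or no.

State sequence: s0 -0-> s0 -1-> s1 -2-> s2 -0-> s3 -1-> s2 -1-> s4 -1-> s1 -2-> s2

After x (step 7): s1. After xy (step 8): s2.
They differ (s1 ≠ s2), so y is not a cycle from the state after x; this split is not the one the pumping-lemma construction produces, and pumping y need not keep the string in L(D).

no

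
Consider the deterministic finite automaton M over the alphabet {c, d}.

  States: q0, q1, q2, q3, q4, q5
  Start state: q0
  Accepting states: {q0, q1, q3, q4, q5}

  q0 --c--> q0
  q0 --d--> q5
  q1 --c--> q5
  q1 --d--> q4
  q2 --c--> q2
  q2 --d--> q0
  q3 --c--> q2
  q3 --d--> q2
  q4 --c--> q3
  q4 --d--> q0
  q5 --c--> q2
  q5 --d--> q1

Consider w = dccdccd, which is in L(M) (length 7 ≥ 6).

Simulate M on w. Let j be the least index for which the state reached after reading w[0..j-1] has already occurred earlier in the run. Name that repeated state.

q2

Run of M on w = d c c d c c d:
  step 0: q0  (start)
  step 1: q5  (read d: q0→q5)
  step 2: q2  (read c: q5→q2)
  step 3: q2  (read c: q2→q2)   ← first repeat (q2 seen earlier)
  step 4: q0  (read d: q2→q0)
  step 5: q0  (read c: q0→q0)
  step 6: q0  (read c: q0→q0)
  step 7: q5  (read d: q0→q5)

The earliest repeat is at step j = 3: M is in q2, which it already visited at step i = 2.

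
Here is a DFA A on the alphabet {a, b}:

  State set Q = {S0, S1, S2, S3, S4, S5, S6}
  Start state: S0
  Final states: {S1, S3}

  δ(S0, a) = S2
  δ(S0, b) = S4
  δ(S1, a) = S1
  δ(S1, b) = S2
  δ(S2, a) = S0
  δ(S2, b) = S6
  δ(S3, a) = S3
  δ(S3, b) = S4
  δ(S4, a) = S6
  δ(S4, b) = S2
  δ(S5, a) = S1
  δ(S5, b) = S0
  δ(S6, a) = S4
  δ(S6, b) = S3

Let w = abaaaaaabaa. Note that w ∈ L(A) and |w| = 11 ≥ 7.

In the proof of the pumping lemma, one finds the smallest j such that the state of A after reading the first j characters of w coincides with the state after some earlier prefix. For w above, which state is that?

Run of A on w = a b a a a a a a b a a:
  step 0: S0  (start)
  step 1: S2  (read a: S0→S2)
  step 2: S6  (read b: S2→S6)
  step 3: S4  (read a: S6→S4)
  step 4: S6  (read a: S4→S6)   ← first repeat (S6 seen earlier)
  step 5: S4  (read a: S6→S4)
  step 6: S6  (read a: S4→S6)
  step 7: S4  (read a: S6→S4)
  step 8: S6  (read a: S4→S6)
  step 9: S3  (read b: S6→S3)
  step 10: S3  (read a: S3→S3)
  step 11: S3  (read a: S3→S3)

The earliest repeat is at step j = 4: A is in S6, which it already visited at step i = 2.
With |Q| = 7, pigeonhole forces a state repeat no later than step 7; the substring read between the first and second visits to that state can be pumped.

S6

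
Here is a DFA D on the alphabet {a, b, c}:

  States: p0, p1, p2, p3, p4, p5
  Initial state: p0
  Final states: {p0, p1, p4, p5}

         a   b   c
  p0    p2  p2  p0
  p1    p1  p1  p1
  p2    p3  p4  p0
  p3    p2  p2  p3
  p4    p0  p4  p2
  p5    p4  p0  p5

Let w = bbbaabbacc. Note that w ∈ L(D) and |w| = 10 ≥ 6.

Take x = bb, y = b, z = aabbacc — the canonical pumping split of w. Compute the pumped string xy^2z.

bbbbaabbacc

xy^2z = bb·b·b·aabbacc = bbbbaabbacc.
Reading y = b takes D from p4 back to p4, so after x·y·y the machine is still in p4, and z then leads to the accepting state p0. Hence bbbbaabbacc ∈ L(D).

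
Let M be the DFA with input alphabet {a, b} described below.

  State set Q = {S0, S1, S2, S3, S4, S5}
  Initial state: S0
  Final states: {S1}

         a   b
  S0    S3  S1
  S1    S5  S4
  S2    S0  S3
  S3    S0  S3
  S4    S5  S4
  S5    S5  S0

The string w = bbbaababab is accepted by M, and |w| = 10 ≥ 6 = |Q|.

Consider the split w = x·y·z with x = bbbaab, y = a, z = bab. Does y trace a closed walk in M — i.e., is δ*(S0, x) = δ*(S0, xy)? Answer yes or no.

Run of M on the first 7 characters of w = b b b a a b a:
  step 0: S0  (start)
  step 1: S1  (read b: S0→S1)
  step 2: S4  (read b: S1→S4)
  step 3: S4  (read b: S4→S4)
  step 4: S5  (read a: S4→S5)
  step 5: S5  (read a: S5→S5)
  step 6: S0  (read b: S5→S0)
  step 7: S3  (read a: S0→S3)

After x (step 6): S0. After xy (step 7): S3.
They differ (S0 ≠ S3), so y is not a cycle from the state after x; this split is not the one the pumping-lemma construction produces, and pumping y need not keep the string in L(M).

no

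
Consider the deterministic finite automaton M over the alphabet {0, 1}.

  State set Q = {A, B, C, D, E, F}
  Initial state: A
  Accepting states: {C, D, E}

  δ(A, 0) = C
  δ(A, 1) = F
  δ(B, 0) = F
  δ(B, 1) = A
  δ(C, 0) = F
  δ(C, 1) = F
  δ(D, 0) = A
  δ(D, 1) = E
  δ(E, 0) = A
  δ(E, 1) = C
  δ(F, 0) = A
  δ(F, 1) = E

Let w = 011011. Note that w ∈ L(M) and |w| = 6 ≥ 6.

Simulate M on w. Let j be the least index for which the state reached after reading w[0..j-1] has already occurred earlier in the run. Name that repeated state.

Run of M on w = 0 1 1 0 1 1:
  step 0: A  (start)
  step 1: C  (read 0: A→C)
  step 2: F  (read 1: C→F)
  step 3: E  (read 1: F→E)
  step 4: A  (read 0: E→A)   ← first repeat (A seen earlier)
  step 5: F  (read 1: A→F)
  step 6: E  (read 1: F→E)

The earliest repeat is at step j = 4: M is in A, which it already visited at step i = 0.
With |Q| = 6, pigeonhole forces a state repeat no later than step 6; the substring read between the first and second visits to that state can be pumped.

A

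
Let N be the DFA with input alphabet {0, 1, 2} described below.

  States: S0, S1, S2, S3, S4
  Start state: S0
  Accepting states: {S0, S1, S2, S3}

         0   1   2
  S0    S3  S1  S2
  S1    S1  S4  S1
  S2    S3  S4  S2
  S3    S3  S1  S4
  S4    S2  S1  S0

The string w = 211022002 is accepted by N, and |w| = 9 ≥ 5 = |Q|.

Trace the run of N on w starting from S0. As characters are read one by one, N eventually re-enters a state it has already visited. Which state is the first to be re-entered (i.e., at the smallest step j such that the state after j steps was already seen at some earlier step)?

State sequence: S0 -2-> S2 -1-> S4 -1-> S1 -0-> S1 -2-> S1 -2-> S1 -0-> S1 -0-> S1 -2-> S1
First repeat at step 4: S1 was already visited.

The earliest repeat is at step j = 4: N is in S1, which it already visited at step i = 3.
The DFA has 5 states, so the proof of the pumping lemma guarantees a repeated state among the first 5+1 visited; the segment between the two visits is the pumpable y.

S1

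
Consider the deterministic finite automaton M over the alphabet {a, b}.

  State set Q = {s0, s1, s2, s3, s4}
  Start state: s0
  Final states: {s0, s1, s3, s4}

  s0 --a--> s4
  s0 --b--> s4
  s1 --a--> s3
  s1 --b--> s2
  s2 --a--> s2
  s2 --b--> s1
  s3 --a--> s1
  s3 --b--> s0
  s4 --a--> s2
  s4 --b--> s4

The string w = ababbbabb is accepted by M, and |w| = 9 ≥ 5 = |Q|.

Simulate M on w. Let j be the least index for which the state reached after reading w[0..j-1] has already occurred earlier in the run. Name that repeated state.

s4

Run of M on w = a b a b b b a b b:
  step 0: s0  (start)
  step 1: s4  (read a: s0→s4)
  step 2: s4  (read b: s4→s4)   ← first repeat (s4 seen earlier)
  step 3: s2  (read a: s4→s2)
  step 4: s1  (read b: s2→s1)
  step 5: s2  (read b: s1→s2)
  step 6: s1  (read b: s2→s1)
  step 7: s3  (read a: s1→s3)
  step 8: s0  (read b: s3→s0)
  step 9: s4  (read b: s0→s4)

The earliest repeat is at step j = 2: M is in s4, which it already visited at step i = 1.
With |Q| = 5, pigeonhole forces a state repeat no later than step 5; the substring read between the first and second visits to that state can be pumped.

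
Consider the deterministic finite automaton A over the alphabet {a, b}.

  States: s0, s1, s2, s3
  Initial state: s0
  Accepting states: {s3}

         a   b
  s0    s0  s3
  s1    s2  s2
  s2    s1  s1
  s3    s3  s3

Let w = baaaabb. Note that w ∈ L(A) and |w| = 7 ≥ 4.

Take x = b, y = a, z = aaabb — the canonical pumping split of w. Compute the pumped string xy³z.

xy^3z = b·a·a·a·aaabb = baaaaaabb.
Reading y = a takes A from s3 back to s3, so after x·y·y·y the machine is still in s3, and z then leads to the accepting state s3. Hence baaaaaabb ∈ L(A).

baaaaaabb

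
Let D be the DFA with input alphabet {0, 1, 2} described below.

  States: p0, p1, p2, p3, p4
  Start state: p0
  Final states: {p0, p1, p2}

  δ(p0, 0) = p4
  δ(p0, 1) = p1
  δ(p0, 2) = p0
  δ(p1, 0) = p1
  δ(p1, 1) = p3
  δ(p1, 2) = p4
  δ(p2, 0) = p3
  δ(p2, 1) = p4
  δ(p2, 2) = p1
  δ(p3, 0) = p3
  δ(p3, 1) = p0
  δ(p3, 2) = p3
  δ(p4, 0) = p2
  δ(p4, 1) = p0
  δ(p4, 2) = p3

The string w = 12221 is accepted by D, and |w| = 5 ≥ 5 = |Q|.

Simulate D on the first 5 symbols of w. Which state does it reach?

State sequence: p0 -1-> p1 -2-> p4 -2-> p3 -2-> p3 -1-> p0

After reading 5 characters, D is in state p0.

p0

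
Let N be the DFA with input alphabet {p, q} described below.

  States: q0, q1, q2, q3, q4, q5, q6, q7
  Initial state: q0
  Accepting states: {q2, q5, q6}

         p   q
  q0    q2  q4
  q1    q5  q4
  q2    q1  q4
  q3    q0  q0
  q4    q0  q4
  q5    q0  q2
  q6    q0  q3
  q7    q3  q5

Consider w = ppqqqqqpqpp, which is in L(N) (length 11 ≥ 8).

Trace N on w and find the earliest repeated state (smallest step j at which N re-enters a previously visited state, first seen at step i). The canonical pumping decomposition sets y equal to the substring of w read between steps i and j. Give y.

q

Run of N on w = p p q q q q q p q p p:
  step 0: q0  (start)
  step 1: q2  (read p: q0→q2)
  step 2: q1  (read p: q2→q1)
  step 3: q4  (read q: q1→q4)
  step 4: q4  (read q: q4→q4)   ← first repeat (q4 seen earlier)
  step 5: q4  (read q: q4→q4)
  step 6: q4  (read q: q4→q4)
  step 7: q4  (read q: q4→q4)
  step 8: q0  (read p: q4→q0)
  step 9: q4  (read q: q0→q4)
  step 10: q0  (read p: q4→q0)
  step 11: q2  (read p: q0→q2)

So i = 3, j = 4, giving x = w[0:3] = ppq, y = w[3:4] = q, z = w[4:11] = qqqpqpp.
Check: |xy| = 4 ≤ 8 and |y| = 1 ≥ 1. Reading y takes N from q4 back to q4, so every xyⁱz is accepted.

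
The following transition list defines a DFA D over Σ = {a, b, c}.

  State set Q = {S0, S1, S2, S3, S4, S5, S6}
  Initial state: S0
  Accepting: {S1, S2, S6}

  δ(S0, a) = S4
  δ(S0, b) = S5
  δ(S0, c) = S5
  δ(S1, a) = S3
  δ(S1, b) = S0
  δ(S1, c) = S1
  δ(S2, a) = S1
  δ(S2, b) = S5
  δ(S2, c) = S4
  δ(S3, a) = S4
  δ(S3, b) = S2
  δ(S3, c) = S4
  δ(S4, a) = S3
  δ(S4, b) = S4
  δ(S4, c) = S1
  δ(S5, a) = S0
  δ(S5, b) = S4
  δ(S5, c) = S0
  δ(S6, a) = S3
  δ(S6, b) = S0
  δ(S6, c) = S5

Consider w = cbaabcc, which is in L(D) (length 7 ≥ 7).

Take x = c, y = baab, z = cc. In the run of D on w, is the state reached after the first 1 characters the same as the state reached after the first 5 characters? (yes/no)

no

Run of D on the first 5 characters of w = c b a a b:
  step 0: S0  (start)
  step 1: S5  (read c: S0→S5)
  step 2: S4  (read b: S5→S4)
  step 3: S3  (read a: S4→S3)
  step 4: S4  (read a: S3→S4)
  step 5: S4  (read b: S4→S4)

After x (step 1): S5. After xy (step 5): S4.
They differ (S5 ≠ S4), so y is not a cycle from the state after x; this split is not the one the pumping-lemma construction produces, and pumping y need not keep the string in L(D).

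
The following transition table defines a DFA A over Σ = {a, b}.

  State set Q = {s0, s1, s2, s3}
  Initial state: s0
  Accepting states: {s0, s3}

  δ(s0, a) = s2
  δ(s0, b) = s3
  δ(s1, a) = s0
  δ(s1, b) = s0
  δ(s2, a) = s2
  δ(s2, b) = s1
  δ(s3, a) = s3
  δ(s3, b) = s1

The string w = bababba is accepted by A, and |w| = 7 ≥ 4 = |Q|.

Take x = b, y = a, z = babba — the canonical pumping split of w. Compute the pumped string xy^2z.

baababba

xy^2z = b·a·a·babba = baababba.
Reading y = a takes A from s3 back to s3, so after x·y·y the machine is still in s3, and z then leads to the accepting state s0. Hence baababba ∈ L(A).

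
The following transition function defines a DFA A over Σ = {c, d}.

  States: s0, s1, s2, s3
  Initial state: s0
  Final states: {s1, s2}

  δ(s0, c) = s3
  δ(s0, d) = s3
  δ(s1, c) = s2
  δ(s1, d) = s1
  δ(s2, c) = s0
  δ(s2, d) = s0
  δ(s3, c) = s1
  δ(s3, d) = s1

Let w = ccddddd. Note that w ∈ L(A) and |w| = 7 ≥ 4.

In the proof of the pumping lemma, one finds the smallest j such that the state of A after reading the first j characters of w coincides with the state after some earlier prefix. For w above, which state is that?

s1

State sequence: s0 -c-> s3 -c-> s1 -d-> s1 -d-> s1 -d-> s1 -d-> s1 -d-> s1
First repeat at step 3: s1 was already visited.

The earliest repeat is at step j = 3: A is in s1, which it already visited at step i = 2.
Pumping length from the standard proof: p = 4 (the number of states). The repeated state found above gives |xy| = j ≤ 4 and |y| = j − i ≥ 1.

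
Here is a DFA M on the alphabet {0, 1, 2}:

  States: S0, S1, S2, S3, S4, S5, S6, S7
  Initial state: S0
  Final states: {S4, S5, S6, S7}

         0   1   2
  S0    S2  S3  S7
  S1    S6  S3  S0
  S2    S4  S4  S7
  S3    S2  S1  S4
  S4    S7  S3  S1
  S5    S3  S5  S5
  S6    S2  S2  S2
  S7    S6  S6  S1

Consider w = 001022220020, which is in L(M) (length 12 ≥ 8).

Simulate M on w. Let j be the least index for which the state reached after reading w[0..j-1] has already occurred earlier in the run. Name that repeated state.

Run of M on w = 0 0 1 0 2 2 2 2 0 0 2 0:
  step 0: S0  (start)
  step 1: S2  (read 0: S0→S2)
  step 2: S4  (read 0: S2→S4)
  step 3: S3  (read 1: S4→S3)
  step 4: S2  (read 0: S3→S2)   ← first repeat (S2 seen earlier)
  step 5: S7  (read 2: S2→S7)
  step 6: S1  (read 2: S7→S1)
  step 7: S0  (read 2: S1→S0)
  step 8: S7  (read 2: S0→S7)
  step 9: S6  (read 0: S7→S6)
  step 10: S2  (read 0: S6→S2)
  step 11: S7  (read 2: S2→S7)
  step 12: S6  (read 0: S7→S6)

The earliest repeat is at step j = 4: M is in S2, which it already visited at step i = 1.
Pumping length from the standard proof: p = 8 (the number of states). The repeated state found above gives |xy| = j ≤ 8 and |y| = j − i ≥ 1.

S2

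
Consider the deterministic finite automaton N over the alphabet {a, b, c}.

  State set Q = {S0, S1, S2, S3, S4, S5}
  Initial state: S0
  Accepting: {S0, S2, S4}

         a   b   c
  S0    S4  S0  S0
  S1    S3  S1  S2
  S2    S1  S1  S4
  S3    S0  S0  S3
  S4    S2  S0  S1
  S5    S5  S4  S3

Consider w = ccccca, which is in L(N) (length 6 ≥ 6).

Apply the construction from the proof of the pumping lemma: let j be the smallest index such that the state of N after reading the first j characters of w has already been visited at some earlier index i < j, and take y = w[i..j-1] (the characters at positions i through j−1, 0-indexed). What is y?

State sequence: S0 -c-> S0 -c-> S0 -c-> S0 -c-> S0 -c-> S0 -a-> S4
First repeat at step 1: S0 was already visited.

So i = 0, j = 1, giving x = w[0:0] = ε, y = w[0:1] = c, z = w[1:6] = cccca.
Check: |xy| = 1 ≤ 6 and |y| = 1 ≥ 1. Reading y takes N from S0 back to S0, so every xyⁱz is accepted.

c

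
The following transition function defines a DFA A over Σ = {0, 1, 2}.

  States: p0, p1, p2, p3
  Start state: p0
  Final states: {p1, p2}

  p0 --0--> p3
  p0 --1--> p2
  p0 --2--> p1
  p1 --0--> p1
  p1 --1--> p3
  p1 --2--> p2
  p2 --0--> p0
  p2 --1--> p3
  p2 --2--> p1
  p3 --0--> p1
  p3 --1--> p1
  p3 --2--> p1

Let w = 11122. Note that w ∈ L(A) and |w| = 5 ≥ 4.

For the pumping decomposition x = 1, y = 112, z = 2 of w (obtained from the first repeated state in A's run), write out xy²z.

11121122

xy^2z = 1·112·112·2 = 11121122.
Reading y = 112 takes A from p2 back to p2, so after x·y·y the machine is still in p2, and z then leads to the accepting state p1. Hence 11121122 ∈ L(A).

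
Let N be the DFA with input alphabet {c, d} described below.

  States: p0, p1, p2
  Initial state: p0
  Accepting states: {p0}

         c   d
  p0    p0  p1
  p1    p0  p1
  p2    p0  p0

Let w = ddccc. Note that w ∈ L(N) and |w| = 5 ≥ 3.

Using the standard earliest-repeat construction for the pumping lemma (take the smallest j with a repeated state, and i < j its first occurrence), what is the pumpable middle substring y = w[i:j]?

d

Run of N on w = d d c c c:
  step 0: p0  (start)
  step 1: p1  (read d: p0→p1)
  step 2: p1  (read d: p1→p1)   ← first repeat (p1 seen earlier)
  step 3: p0  (read c: p1→p0)
  step 4: p0  (read c: p0→p0)
  step 5: p0  (read c: p0→p0)

So i = 1, j = 2, giving x = w[0:1] = d, y = w[1:2] = d, z = w[2:5] = ccc.
Check: |xy| = 2 ≤ 3 and |y| = 1 ≥ 1. Reading y takes N from p1 back to p1, so every xyⁱz is accepted.
Since N has 3 states, any run of length ≥ 3 visits 3+1 states, so by pigeonhole some state repeats within the first 3 steps — that repeat gives the pumpable loop.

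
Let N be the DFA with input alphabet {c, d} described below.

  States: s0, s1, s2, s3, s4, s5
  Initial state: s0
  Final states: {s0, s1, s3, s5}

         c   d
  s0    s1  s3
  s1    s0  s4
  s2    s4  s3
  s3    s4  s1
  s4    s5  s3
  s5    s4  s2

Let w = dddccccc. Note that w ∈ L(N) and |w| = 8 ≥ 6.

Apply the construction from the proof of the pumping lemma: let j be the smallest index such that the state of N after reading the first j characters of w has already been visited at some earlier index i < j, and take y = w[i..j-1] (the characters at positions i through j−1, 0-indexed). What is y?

cc

Run of N on w = d d d c c c c c:
  step 0: s0  (start)
  step 1: s3  (read d: s0→s3)
  step 2: s1  (read d: s3→s1)
  step 3: s4  (read d: s1→s4)
  step 4: s5  (read c: s4→s5)
  step 5: s4  (read c: s5→s4)   ← first repeat (s4 seen earlier)
  step 6: s5  (read c: s4→s5)
  step 7: s4  (read c: s5→s4)
  step 8: s5  (read c: s4→s5)

So i = 3, j = 5, giving x = w[0:3] = ddd, y = w[3:5] = cc, z = w[5:8] = ccc.
Check: |xy| = 5 ≤ 6 and |y| = 2 ≥ 1. Reading y takes N from s4 back to s4, so every xyⁱz is accepted.
With |Q| = 6, pigeonhole forces a state repeat no later than step 6; the substring read between the first and second visits to that state can be pumped.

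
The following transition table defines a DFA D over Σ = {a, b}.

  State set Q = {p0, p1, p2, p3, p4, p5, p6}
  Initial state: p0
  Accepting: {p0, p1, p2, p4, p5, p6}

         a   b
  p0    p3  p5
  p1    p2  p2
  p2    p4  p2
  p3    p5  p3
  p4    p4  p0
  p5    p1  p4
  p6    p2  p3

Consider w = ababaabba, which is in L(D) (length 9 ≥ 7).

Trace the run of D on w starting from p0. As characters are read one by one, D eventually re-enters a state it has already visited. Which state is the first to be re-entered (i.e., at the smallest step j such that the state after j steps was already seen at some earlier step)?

p3

Run of D on w = a b a b a a b b a:
  step 0: p0  (start)
  step 1: p3  (read a: p0→p3)
  step 2: p3  (read b: p3→p3)   ← first repeat (p3 seen earlier)
  step 3: p5  (read a: p3→p5)
  step 4: p4  (read b: p5→p4)
  step 5: p4  (read a: p4→p4)
  step 6: p4  (read a: p4→p4)
  step 7: p0  (read b: p4→p0)
  step 8: p5  (read b: p0→p5)
  step 9: p1  (read a: p5→p1)

The earliest repeat is at step j = 2: D is in p3, which it already visited at step i = 1.
With |Q| = 7, pigeonhole forces a state repeat no later than step 7; the substring read between the first and second visits to that state can be pumped.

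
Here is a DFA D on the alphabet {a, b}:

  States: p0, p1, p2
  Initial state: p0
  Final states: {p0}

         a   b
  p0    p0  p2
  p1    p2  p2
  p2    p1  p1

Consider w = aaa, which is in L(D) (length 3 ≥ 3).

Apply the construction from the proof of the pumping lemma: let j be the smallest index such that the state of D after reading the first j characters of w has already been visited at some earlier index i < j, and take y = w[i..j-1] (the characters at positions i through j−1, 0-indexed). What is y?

State sequence: p0 -a-> p0 -a-> p0 -a-> p0
First repeat at step 1: p0 was already visited.

So i = 0, j = 1, giving x = w[0:0] = ε, y = w[0:1] = a, z = w[1:3] = aa.
Check: |xy| = 1 ≤ 3 and |y| = 1 ≥ 1. Reading y takes D from p0 back to p0, so every xyⁱz is accepted.

a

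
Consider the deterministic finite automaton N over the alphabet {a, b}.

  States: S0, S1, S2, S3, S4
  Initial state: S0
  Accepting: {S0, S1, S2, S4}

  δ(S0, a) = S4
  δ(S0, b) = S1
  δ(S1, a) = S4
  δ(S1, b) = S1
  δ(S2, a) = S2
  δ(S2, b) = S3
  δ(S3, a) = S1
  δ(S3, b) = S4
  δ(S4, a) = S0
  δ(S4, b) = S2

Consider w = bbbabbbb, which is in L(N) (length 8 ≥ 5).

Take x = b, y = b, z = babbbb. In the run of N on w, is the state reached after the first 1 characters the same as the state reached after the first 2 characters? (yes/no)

State sequence: S0 -b-> S1 -b-> S1

After x (step 1): S1. After xy (step 2): S1.
They match, so y = b drives N around a cycle from S1 back to itself; pumping y any number of times keeps N in S1 before reading z, and xyⁱz ∈ L(N) for every i ≥ 0.

yes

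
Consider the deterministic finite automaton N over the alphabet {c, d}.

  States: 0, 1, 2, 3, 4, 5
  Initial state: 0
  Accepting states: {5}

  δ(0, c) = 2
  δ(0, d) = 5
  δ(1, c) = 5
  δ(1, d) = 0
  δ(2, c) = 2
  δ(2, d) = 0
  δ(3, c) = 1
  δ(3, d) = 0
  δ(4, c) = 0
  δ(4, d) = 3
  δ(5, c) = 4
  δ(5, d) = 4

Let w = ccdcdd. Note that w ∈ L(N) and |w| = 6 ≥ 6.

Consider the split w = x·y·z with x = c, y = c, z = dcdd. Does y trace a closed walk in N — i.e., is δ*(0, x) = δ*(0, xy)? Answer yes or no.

yes

Run of N on the first 2 characters of w = c c:
  step 0: 0  (start)
  step 1: 2  (read c: 0→2)
  step 2: 2  (read c: 2→2)

After x (step 1): 2. After xy (step 2): 2.
They match, so y = c drives N around a cycle from 2 back to itself; pumping y any number of times keeps N in 2 before reading z, and xyⁱz ∈ L(N) for every i ≥ 0.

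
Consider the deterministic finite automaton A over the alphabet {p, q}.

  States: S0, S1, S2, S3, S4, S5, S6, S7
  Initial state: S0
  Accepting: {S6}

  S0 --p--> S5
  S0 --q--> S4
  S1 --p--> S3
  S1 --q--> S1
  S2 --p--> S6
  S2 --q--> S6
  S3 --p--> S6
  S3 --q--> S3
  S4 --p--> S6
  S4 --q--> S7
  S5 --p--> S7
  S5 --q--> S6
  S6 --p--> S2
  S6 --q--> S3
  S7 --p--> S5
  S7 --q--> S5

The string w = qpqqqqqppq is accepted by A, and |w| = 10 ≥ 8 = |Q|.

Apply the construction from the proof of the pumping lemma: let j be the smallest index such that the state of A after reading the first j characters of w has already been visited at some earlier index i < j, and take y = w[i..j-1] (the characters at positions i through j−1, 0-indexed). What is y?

State sequence: S0 -q-> S4 -p-> S6 -q-> S3 -q-> S3 -q-> S3 -q-> S3 -q-> S3 -p-> S6 -p-> S2 -q-> S6
First repeat at step 4: S3 was already visited.

So i = 3, j = 4, giving x = w[0:3] = qpq, y = w[3:4] = q, z = w[4:10] = qqqppq.
Check: |xy| = 4 ≤ 8 and |y| = 1 ≥ 1. Reading y takes A from S3 back to S3, so every xyⁱz is accepted.
The DFA has 8 states, so the proof of the pumping lemma guarantees a repeated state among the first 8+1 visited; the segment between the two visits is the pumpable y.

q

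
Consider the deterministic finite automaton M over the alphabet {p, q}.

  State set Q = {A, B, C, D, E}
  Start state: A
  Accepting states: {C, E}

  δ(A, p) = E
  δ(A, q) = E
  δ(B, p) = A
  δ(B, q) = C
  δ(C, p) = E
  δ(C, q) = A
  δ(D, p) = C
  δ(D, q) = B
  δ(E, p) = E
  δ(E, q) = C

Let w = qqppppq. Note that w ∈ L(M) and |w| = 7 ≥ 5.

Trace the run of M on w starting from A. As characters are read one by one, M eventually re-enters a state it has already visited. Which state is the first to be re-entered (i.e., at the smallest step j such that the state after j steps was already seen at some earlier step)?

E

State sequence: A -q-> E -q-> C -p-> E -p-> E -p-> E -p-> E -q-> C
First repeat at step 3: E was already visited.

The earliest repeat is at step j = 3: M is in E, which it already visited at step i = 1.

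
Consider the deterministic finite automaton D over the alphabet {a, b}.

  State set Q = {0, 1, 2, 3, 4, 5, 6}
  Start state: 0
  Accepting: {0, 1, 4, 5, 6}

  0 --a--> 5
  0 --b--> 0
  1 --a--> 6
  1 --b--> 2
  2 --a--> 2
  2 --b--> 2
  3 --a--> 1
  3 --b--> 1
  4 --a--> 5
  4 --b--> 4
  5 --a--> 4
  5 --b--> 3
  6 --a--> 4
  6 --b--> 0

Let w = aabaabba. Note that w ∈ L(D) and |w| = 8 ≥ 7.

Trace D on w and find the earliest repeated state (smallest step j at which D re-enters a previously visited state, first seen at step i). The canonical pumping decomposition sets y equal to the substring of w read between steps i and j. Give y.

b

State sequence: 0 -a-> 5 -a-> 4 -b-> 4 -a-> 5 -a-> 4 -b-> 4 -b-> 4 -a-> 5
First repeat at step 3: 4 was already visited.

So i = 2, j = 3, giving x = w[0:2] = aa, y = w[2:3] = b, z = w[3:8] = aabba.
Check: |xy| = 3 ≤ 7 and |y| = 1 ≥ 1. Reading y takes D from 4 back to 4, so every xyⁱz is accepted.
Pumping length from the standard proof: p = 7 (the number of states). The repeated state found above gives |xy| = j ≤ 7 and |y| = j − i ≥ 1.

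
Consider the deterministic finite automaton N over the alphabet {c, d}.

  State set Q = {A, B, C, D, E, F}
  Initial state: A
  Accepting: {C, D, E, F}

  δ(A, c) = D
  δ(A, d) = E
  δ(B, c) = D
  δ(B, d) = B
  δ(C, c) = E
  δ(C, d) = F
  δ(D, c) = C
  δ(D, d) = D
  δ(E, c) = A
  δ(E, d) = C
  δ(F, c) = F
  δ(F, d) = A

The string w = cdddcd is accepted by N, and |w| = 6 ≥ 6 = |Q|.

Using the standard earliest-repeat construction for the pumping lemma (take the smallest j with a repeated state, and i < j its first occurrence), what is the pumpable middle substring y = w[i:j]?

State sequence: A -c-> D -d-> D -d-> D -d-> D -c-> C -d-> F
First repeat at step 2: D was already visited.

So i = 1, j = 2, giving x = w[0:1] = c, y = w[1:2] = d, z = w[2:6] = ddcd.
Check: |xy| = 2 ≤ 6 and |y| = 1 ≥ 1. Reading y takes N from D back to D, so every xyⁱz is accepted.

d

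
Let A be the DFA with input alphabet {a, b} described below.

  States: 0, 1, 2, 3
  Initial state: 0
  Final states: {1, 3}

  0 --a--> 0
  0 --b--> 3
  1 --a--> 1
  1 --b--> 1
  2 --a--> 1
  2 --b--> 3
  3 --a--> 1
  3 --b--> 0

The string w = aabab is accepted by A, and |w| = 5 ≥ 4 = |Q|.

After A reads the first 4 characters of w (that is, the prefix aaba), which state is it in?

1

State sequence: 0 -a-> 0 -a-> 0 -b-> 3 -a-> 1

After reading 4 characters, A is in state 1.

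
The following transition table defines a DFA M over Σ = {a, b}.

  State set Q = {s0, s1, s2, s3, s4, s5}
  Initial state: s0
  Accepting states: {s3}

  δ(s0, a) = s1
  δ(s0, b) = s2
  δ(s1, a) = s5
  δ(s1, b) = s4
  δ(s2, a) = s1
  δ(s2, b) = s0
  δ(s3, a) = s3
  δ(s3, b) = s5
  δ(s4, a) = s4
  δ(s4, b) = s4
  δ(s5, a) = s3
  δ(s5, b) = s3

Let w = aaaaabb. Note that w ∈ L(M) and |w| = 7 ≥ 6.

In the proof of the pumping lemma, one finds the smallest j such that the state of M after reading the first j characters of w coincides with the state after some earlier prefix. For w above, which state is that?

Run of M on w = a a a a a b b:
  step 0: s0  (start)
  step 1: s1  (read a: s0→s1)
  step 2: s5  (read a: s1→s5)
  step 3: s3  (read a: s5→s3)
  step 4: s3  (read a: s3→s3)   ← first repeat (s3 seen earlier)
  step 5: s3  (read a: s3→s3)
  step 6: s5  (read b: s3→s5)
  step 7: s3  (read b: s5→s3)

The earliest repeat is at step j = 4: M is in s3, which it already visited at step i = 3.
Pumping length from the standard proof: p = 6 (the number of states). The repeated state found above gives |xy| = j ≤ 6 and |y| = j − i ≥ 1.

s3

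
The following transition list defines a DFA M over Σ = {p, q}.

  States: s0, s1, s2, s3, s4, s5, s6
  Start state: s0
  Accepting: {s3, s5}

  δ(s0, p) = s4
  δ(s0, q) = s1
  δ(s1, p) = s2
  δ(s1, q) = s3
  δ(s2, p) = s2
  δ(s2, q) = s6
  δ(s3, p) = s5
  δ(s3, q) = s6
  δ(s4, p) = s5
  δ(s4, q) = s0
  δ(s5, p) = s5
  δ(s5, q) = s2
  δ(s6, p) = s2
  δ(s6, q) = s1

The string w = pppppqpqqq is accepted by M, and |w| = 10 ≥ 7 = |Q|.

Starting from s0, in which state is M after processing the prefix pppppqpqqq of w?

s3

Run of M on the first 10 characters of w = p p p p p q p q q q:
  step 0: s0  (start)
  step 1: s4  (read p: s0→s4)
  step 2: s5  (read p: s4→s5)
  step 3: s5  (read p: s5→s5)
  step 4: s5  (read p: s5→s5)
  step 5: s5  (read p: s5→s5)
  step 6: s2  (read q: s5→s2)
  step 7: s2  (read p: s2→s2)
  step 8: s6  (read q: s2→s6)
  step 9: s1  (read q: s6→s1)
  step 10: s3  (read q: s1→s3)

After reading 10 characters, M is in state s3.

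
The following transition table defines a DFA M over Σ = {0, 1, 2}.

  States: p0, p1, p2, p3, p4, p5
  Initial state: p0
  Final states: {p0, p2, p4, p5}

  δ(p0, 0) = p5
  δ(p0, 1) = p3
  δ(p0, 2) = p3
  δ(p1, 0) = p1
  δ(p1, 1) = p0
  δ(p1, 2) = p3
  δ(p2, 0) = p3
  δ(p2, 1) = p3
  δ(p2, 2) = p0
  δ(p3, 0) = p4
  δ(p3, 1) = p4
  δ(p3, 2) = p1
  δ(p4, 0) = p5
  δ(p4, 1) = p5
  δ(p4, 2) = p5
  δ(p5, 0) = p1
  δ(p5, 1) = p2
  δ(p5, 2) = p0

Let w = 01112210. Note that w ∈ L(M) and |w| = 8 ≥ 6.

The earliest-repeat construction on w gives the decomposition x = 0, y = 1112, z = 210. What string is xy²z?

xy^2z = 0·1112·1112·210 = 011121112210.
Reading y = 1112 takes M from p5 back to p5, so after x·y·y the machine is still in p5, and z then leads to the accepting state p4. Hence 011121112210 ∈ L(M).

011121112210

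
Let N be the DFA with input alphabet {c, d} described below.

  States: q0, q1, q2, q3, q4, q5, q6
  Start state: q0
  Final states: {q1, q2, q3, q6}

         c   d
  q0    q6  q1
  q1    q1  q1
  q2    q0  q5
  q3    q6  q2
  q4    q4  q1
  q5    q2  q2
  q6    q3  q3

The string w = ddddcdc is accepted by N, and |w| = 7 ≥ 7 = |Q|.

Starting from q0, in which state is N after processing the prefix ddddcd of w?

Run of N on the first 6 characters of w = d d d d c d:
  step 0: q0  (start)
  step 1: q1  (read d: q0→q1)
  step 2: q1  (read d: q1→q1)
  step 3: q1  (read d: q1→q1)
  step 4: q1  (read d: q1→q1)
  step 5: q1  (read c: q1→q1)
  step 6: q1  (read d: q1→q1)

After reading 6 characters, N is in state q1.
(This kind of state-tracing is the core of the pumping-lemma construction: with 7 states, pigeonhole forces a repeat within the first 7 steps.)

q1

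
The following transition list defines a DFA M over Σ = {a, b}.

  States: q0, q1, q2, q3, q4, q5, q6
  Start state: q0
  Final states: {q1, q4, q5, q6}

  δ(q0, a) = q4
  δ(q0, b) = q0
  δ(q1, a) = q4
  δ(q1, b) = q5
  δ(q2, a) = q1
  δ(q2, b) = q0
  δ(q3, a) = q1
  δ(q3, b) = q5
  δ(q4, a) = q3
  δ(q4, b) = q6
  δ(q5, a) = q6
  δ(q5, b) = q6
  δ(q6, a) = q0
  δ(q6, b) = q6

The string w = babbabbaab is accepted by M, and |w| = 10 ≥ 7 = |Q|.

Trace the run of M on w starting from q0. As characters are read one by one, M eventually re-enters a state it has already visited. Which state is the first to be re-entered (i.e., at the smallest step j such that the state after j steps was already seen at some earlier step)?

Run of M on w = b a b b a b b a a b:
  step 0: q0  (start)
  step 1: q0  (read b: q0→q0)   ← first repeat (q0 seen earlier)
  step 2: q4  (read a: q0→q4)
  step 3: q6  (read b: q4→q6)
  step 4: q6  (read b: q6→q6)
  step 5: q0  (read a: q6→q0)
  step 6: q0  (read b: q0→q0)
  step 7: q0  (read b: q0→q0)
  step 8: q4  (read a: q0→q4)
  step 9: q3  (read a: q4→q3)
  step 10: q5  (read b: q3→q5)

The earliest repeat is at step j = 1: M is in q0, which it already visited at step i = 0.
Since M has 7 states, any run of length ≥ 7 visits 7+1 states, so by pigeonhole some state repeats within the first 7 steps — that repeat gives the pumpable loop.

q0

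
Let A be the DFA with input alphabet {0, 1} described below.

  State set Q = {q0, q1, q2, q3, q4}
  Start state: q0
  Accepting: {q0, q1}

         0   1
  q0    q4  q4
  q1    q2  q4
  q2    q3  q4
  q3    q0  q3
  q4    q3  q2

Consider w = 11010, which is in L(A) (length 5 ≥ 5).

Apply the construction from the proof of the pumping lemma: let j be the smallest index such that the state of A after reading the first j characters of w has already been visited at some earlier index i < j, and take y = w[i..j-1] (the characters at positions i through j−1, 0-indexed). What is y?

State sequence: q0 -1-> q4 -1-> q2 -0-> q3 -1-> q3 -0-> q0
First repeat at step 4: q3 was already visited.

So i = 3, j = 4, giving x = w[0:3] = 110, y = w[3:4] = 1, z = w[4:5] = 0.
Check: |xy| = 4 ≤ 5 and |y| = 1 ≥ 1. Reading y takes A from q3 back to q3, so every xyⁱz is accepted.
The DFA has 5 states, so the proof of the pumping lemma guarantees a repeated state among the first 5+1 visited; the segment between the two visits is the pumpable y.

1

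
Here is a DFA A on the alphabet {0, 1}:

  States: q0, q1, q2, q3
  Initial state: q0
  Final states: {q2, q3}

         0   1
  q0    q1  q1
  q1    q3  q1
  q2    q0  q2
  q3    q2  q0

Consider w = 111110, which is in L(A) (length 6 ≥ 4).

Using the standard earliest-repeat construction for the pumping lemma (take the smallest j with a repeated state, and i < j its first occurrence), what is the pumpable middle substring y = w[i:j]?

1

State sequence: q0 -1-> q1 -1-> q1 -1-> q1 -1-> q1 -1-> q1 -0-> q3
First repeat at step 2: q1 was already visited.

So i = 1, j = 2, giving x = w[0:1] = 1, y = w[1:2] = 1, z = w[2:6] = 1110.
Check: |xy| = 2 ≤ 4 and |y| = 1 ≥ 1. Reading y takes A from q1 back to q1, so every xyⁱz is accepted.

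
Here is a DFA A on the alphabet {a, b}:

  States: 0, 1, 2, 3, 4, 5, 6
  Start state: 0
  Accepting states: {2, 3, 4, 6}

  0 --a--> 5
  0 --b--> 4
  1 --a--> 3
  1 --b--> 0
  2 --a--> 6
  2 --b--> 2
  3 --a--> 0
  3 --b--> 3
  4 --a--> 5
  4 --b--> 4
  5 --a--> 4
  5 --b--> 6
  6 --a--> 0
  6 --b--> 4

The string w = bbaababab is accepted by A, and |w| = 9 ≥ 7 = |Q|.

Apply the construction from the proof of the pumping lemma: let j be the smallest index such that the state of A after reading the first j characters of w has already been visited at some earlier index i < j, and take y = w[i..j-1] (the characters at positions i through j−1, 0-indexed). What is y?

State sequence: 0 -b-> 4 -b-> 4 -a-> 5 -a-> 4 -b-> 4 -a-> 5 -b-> 6 -a-> 0 -b-> 4
First repeat at step 2: 4 was already visited.

So i = 1, j = 2, giving x = w[0:1] = b, y = w[1:2] = b, z = w[2:9] = aababab.
Check: |xy| = 2 ≤ 7 and |y| = 1 ≥ 1. Reading y takes A from 4 back to 4, so every xyⁱz is accepted.
With |Q| = 7, pigeonhole forces a state repeat no later than step 7; the substring read between the first and second visits to that state can be pumped.

b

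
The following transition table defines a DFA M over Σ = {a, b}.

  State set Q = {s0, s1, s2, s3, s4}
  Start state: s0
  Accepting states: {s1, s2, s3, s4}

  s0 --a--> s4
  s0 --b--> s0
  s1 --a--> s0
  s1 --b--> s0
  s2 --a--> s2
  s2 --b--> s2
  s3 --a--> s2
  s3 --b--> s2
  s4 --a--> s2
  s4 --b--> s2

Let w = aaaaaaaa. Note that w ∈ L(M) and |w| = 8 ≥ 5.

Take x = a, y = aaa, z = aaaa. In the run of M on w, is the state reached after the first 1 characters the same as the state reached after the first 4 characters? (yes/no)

no

State sequence: s0 -a-> s4 -a-> s2 -a-> s2 -a-> s2

After x (step 1): s4. After xy (step 4): s2.
They differ (s4 ≠ s2), so y is not a cycle from the state after x; this split is not the one the pumping-lemma construction produces, and pumping y need not keep the string in L(M).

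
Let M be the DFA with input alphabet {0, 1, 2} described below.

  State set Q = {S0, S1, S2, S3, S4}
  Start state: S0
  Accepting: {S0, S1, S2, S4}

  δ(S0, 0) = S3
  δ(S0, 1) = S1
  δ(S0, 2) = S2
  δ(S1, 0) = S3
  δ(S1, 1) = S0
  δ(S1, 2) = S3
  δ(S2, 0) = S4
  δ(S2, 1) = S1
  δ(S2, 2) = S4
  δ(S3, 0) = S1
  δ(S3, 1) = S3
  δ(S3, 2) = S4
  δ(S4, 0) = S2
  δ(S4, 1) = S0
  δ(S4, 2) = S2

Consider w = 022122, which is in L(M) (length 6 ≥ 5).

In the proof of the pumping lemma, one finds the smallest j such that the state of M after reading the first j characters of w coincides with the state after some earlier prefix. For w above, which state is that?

S3

State sequence: S0 -0-> S3 -2-> S4 -2-> S2 -1-> S1 -2-> S3 -2-> S4
First repeat at step 5: S3 was already visited.

The earliest repeat is at step j = 5: M is in S3, which it already visited at step i = 1.
The DFA has 5 states, so the proof of the pumping lemma guarantees a repeated state among the first 5+1 visited; the segment between the two visits is the pumpable y.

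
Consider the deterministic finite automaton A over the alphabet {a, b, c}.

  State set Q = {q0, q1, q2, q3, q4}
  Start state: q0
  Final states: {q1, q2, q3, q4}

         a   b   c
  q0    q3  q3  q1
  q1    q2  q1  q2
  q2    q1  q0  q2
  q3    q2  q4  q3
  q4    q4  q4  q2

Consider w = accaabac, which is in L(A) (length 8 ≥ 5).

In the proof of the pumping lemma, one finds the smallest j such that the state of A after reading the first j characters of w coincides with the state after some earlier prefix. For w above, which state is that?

State sequence: q0 -a-> q3 -c-> q3 -c-> q3 -a-> q2 -a-> q1 -b-> q1 -a-> q2 -c-> q2
First repeat at step 2: q3 was already visited.

The earliest repeat is at step j = 2: A is in q3, which it already visited at step i = 1.
Since A has 5 states, any run of length ≥ 5 visits 5+1 states, so by pigeonhole some state repeats within the first 5 steps — that repeat gives the pumpable loop.

q3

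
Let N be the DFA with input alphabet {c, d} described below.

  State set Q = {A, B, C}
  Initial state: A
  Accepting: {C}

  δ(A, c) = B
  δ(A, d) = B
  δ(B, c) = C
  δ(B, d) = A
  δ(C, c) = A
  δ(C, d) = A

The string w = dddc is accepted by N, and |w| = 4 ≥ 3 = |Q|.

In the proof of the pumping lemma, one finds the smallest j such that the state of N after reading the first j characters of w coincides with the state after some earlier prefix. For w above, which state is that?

A

Run of N on w = d d d c:
  step 0: A  (start)
  step 1: B  (read d: A→B)
  step 2: A  (read d: B→A)   ← first repeat (A seen earlier)
  step 3: B  (read d: A→B)
  step 4: C  (read c: B→C)

The earliest repeat is at step j = 2: N is in A, which it already visited at step i = 0.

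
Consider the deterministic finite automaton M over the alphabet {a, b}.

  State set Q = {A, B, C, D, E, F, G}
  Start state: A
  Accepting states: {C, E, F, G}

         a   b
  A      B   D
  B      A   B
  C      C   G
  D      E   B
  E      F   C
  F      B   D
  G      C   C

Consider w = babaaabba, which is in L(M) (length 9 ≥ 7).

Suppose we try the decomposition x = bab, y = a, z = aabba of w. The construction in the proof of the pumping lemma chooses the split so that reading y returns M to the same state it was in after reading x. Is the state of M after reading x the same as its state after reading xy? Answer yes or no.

yes

State sequence: A -b-> D -a-> E -b-> C -a-> C

After x (step 3): C. After xy (step 4): C.
They match, so y = a drives M around a cycle from C back to itself; pumping y any number of times keeps M in C before reading z, and xyⁱz ∈ L(M) for every i ≥ 0.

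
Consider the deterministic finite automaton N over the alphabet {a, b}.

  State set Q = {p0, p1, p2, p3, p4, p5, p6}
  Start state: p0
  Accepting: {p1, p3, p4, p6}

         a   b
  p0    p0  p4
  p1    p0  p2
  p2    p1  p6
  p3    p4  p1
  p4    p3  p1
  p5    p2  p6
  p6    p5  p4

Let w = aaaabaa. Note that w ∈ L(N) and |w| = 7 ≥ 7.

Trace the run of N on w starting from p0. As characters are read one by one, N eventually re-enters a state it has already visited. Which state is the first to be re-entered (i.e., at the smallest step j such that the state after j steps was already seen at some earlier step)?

State sequence: p0 -a-> p0 -a-> p0 -a-> p0 -a-> p0 -b-> p4 -a-> p3 -a-> p4
First repeat at step 1: p0 was already visited.

The earliest repeat is at step j = 1: N is in p0, which it already visited at step i = 0.

p0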